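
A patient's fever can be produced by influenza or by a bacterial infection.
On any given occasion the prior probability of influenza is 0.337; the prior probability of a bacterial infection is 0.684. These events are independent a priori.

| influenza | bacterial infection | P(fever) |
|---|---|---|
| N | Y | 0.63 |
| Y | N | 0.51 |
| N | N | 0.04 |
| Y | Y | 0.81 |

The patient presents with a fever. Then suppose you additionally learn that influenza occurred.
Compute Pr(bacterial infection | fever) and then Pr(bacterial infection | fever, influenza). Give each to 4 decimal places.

Pr(bacterial infection | fever) ≈ 0.8828; Pr(bacterial infection | fever, influenza) ≈ 0.7747

For the numerator, keep only bacterial infection=true terms: 0.285700 + 0.186711 = 0.472411
Normalizer over all consistent configurations: 0.04*0.663*0.316 + 0.63*0.663*0.684 + 0.51*0.337*0.316 + 0.81*0.337*0.684 = 0.535102
Posterior = 0.472411 / 0.535102 ≈ 0.8828

Now condition on the additional information:
P(fever | influenza) = 0.51·0.316 + 0.81·0.684 = 0.161160 + 0.554040 = 0.715200
The bacterial infection-present share is 0.81·0.684 = 0.554040.
P(bacterial infection | fever, influenza) = 0.554040 / 0.715200 ≈ 0.7747
This is intercausal reasoning (explaining away): once influenza accounts for the fever, bacterial infection becomes less likely.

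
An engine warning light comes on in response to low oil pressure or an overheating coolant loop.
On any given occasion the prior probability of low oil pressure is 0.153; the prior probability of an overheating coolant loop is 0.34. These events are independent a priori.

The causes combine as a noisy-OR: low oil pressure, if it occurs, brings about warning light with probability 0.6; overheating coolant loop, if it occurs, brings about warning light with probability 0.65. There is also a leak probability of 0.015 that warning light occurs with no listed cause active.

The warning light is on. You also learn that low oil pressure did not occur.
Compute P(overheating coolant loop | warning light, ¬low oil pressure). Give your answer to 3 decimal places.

P(overheating coolant loop | warning light, ¬low oil pressure) ≈ 0.957

Under noisy-OR, P(warning light | causes) = 1 − (1−0.015)·∏(1−qᵢ) over the active causes.
Numerator (weight on configurations with overheating coolant loop): 0.65525·0.34 = 0.222785
Normalizer over all consistent configurations: 0.015·0.66 + 0.65525·0.34 = 0.232685
Posterior = 0.222785 / 0.232685 ≈ 0.957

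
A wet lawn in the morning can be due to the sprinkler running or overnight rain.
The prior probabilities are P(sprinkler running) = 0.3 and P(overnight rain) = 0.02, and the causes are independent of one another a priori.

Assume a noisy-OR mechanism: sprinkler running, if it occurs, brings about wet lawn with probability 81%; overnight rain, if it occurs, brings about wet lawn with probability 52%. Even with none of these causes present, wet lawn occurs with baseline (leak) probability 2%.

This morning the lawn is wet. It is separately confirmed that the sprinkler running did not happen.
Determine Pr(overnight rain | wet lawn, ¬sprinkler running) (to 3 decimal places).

Under noisy-OR, P(wet lawn | causes) = 1 − (1−0.02)·∏(1−qᵢ) over the active causes.
Numerator (weight on configurations with overnight rain): 0.5296×0.02 = 0.010592
The normalizing constant is 0.02×0.98 + 0.5296×0.02 = 0.030192
Posterior = 0.010592 / 0.030192 ≈ 0.351

Pr(overnight rain | wet lawn, ¬sprinkler running) ≈ 0.351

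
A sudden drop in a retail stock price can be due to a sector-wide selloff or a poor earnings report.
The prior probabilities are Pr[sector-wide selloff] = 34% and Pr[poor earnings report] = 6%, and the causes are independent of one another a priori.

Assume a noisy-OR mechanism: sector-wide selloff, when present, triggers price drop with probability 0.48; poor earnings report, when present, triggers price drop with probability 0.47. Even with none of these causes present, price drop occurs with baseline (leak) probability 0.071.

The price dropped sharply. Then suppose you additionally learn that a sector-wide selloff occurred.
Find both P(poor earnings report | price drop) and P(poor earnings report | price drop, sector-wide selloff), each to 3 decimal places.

Under noisy-OR, P(price drop | causes) = 1 − (1−0.071)·∏(1−qᵢ) over the active causes.
P(price drop) = 0.071×0.66×0.94 + 0.50763×0.66×0.06 + 0.51692×0.34×0.94 + 0.743968×0.34×0.06 = 0.044048 + 0.020102 + 0.165208 + 0.015177 = 0.244535
The poor earnings report-present share is 0.020102 + 0.015177 = 0.035279.
So P(poor earnings report | price drop) = 0.035279/0.244535 ≈ 0.144.

Now also conditioning on sector-wide selloff=true:
For the numerator, keep only poor earnings report=true terms: 0.743968·0.06 = 0.044638
The normalizing constant is 0.51692·0.94 + 0.743968·0.06 = 0.530543
Posterior = 0.044638 / 0.530543 ≈ 0.084
This is intercausal reasoning (explaining away): once sector-wide selloff accounts for the price drop, poor earnings report becomes less likely.

P(poor earnings report | price drop) ≈ 0.144; P(poor earnings report | price drop, sector-wide selloff) ≈ 0.084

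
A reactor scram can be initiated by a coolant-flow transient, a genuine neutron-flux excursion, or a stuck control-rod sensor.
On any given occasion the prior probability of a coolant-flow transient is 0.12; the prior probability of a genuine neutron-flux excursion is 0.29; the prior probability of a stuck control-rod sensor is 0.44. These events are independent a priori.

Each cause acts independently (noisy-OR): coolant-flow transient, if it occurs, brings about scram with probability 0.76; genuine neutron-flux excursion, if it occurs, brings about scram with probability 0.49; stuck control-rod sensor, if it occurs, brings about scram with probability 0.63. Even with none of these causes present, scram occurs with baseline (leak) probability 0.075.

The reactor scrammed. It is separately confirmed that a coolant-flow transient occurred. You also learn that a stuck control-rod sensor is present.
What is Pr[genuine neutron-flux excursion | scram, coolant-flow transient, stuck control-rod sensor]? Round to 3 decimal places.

Under noisy-OR, P(scram | causes) = 1 − (1−0.075)·∏(1−qᵢ) over the active causes.
Enumerate both values of genuine neutron-flux excursion and weight by the priors:
  P(scram | coolant-flow transient, stuck control-rod sensor) = 0.91786·0.71 + 0.958109·0.29
        = 0.651681 + 0.277852 = 0.929533
The terms with genuine neutron-flux excursion present sum to 0.277852, so
  P(genuine neutron-flux excursion | scram, coolant-flow transient, stuck control-rod sensor) = 0.277852 / 0.929533 ≈ 0.299

Pr[genuine neutron-flux excursion | scram, coolant-flow transient, stuck control-rod sensor] ≈ 0.299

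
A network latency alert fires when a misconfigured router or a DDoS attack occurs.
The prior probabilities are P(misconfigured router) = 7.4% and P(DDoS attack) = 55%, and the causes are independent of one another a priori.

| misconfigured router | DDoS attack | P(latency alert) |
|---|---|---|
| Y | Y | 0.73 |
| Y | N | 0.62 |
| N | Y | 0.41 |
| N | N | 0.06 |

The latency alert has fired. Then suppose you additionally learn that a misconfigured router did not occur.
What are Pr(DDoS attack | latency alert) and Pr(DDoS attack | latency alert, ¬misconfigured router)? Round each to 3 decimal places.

Enumerate the 4 (misconfigured router, DDoS attack) configurations and weight by the priors:
  P(latency alert) = 0.06*0.926*0.45 + 0.41*0.926*0.55 + 0.62*0.074*0.45 + 0.73*0.074*0.55
        = 0.025002 + 0.208813 + 0.020646 + 0.029711 = 0.284172
The terms with DDoS attack present sum to 0.238524, so
  P(DDoS attack | latency alert) = 0.238524 / 0.284172 ≈ 0.839

Now condition on the additional information:
Enumerate both values of DDoS attack and weight by the priors:
  P(latency alert | ¬misconfigured router) = 0.06·0.45 + 0.41·0.55
        = 0.027000 + 0.225500 = 0.252500
Keeping only the DDoS attack-present terms gives 0.225500, so
  P(DDoS attack | latency alert, ¬misconfigured router) = 0.225500 / 0.252500 ≈ 0.893
With misconfigured router excluded, DDoS attack must carry more of the explanatory weight for the latency alert.

Pr(DDoS attack | latency alert) ≈ 0.839; Pr(DDoS attack | latency alert, ¬misconfigured router) ≈ 0.893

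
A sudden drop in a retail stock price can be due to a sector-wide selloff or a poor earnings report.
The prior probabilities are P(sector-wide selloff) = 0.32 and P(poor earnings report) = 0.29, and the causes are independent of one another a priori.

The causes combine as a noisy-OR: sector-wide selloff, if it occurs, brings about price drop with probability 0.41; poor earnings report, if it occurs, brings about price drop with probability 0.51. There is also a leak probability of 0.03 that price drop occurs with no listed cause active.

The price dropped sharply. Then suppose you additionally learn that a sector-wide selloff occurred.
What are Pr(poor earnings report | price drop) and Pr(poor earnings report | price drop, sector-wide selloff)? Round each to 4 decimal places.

Under noisy-OR, P(price drop | causes) = 1 − (1−0.03)·∏(1−qᵢ) over the active causes.
Weight on poor earnings report=true, given the evidence: 0.103471 + 0.066776 = 0.170247
The normalizing constant is 0.03*0.68*0.71 + 0.5247*0.68*0.29 + 0.4277*0.32*0.71 + 0.719573*0.32*0.29 = 0.281904
Posterior = 0.170247 / 0.281904 ≈ 0.6039

Now also conditioning on sector-wide selloff=true:
Enumerate both values of poor earnings report and weight by the priors:
  P(price drop | sector-wide selloff) = 0.4277*0.71 + 0.719573*0.29
        = 0.303667 + 0.208676 = 0.512343
Configurations with poor earnings report contribute 0.208676, so
  P(poor earnings report | price drop, sector-wide selloff) = 0.208676 / 0.512343 ≈ 0.4073
The drop from 0.6039 to 0.4073 is the explaining-away (discounting) effect.

Pr(poor earnings report | price drop) ≈ 0.6039; Pr(poor earnings report | price drop, sector-wide selloff) ≈ 0.4073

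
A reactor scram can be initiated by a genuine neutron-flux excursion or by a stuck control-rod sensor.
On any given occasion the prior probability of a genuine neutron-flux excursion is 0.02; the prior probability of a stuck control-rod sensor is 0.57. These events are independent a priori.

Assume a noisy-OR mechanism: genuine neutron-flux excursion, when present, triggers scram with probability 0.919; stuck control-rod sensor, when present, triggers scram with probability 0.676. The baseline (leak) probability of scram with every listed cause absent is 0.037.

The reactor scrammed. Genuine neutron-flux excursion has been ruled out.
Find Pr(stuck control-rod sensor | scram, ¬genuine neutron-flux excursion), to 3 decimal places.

Pr(stuck control-rod sensor | scram, ¬genuine neutron-flux excursion) ≈ 0.961

Under noisy-OR, P(scram | causes) = 1 − (1−0.037)·∏(1−qᵢ) over the active causes.
P(scram | ¬genuine neutron-flux excursion) = 0.037·0.43 + 0.687988·0.57 = 0.015910 + 0.392153 = 0.408063
The stuck control-rod sensor-present share is 0.687988·0.57 = 0.392153.
P(stuck control-rod sensor | scram, ¬genuine neutron-flux excursion) = 0.392153 / 0.408063 ≈ 0.961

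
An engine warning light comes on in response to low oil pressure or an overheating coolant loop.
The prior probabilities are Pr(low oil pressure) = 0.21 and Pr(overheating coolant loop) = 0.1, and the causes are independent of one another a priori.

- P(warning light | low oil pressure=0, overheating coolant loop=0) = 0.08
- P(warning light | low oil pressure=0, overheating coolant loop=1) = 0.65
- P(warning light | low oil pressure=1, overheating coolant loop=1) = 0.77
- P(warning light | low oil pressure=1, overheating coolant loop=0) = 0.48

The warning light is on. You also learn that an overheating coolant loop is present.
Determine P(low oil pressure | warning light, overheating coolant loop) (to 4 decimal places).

For the numerator, keep only low oil pressure=true terms: 0.77×0.21 = 0.161700
The normalizing constant is 0.65×0.79 + 0.77×0.21 = 0.675200
Posterior = 0.161700 / 0.675200 ≈ 0.2395

P(low oil pressure | warning light, overheating coolant loop) ≈ 0.2395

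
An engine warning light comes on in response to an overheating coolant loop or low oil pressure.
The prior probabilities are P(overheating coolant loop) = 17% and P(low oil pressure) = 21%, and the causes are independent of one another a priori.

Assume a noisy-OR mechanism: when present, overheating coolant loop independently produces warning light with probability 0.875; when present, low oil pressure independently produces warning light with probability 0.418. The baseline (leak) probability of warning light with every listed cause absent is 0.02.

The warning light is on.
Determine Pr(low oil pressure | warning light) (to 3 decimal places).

Under noisy-OR, P(warning light | causes) = 1 − (1−0.02)·∏(1−qᵢ) over the active causes.
For the numerator, keep only low oil pressure=true terms: 0.074886 + 0.033155 = 0.108041
The normalizing constant is 0.02·0.83·0.79 + 0.42964·0.83·0.21 + 0.8775·0.17·0.79 + 0.928705·0.17·0.21 = 0.239003
P(low oil pressure | warning light) = 0.108041/0.239003 ≈ 0.452

Pr(low oil pressure | warning light) ≈ 0.452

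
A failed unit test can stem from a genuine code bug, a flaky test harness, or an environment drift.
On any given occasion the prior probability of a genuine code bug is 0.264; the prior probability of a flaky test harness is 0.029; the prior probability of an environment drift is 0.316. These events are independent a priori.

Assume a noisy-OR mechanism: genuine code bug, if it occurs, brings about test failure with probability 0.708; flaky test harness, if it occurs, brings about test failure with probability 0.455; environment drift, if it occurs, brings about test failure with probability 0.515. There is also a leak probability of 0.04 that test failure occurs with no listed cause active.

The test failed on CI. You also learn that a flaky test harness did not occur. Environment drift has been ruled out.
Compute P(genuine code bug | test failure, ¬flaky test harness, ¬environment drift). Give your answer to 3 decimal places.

Under noisy-OR, P(test failure | causes) = 1 − (1−0.04)·∏(1−qᵢ) over the active causes.
Weight on genuine code bug=true, given the evidence: 0.71968·0.264 = 0.189996
The normalizing constant is 0.04·0.736 + 0.71968·0.264 = 0.219436
P(genuine code bug | test failure, ¬flaky test harness, ¬environment drift) = 0.189996/0.219436 ≈ 0.866

P(genuine code bug | test failure, ¬flaky test harness, ¬environment drift) ≈ 0.866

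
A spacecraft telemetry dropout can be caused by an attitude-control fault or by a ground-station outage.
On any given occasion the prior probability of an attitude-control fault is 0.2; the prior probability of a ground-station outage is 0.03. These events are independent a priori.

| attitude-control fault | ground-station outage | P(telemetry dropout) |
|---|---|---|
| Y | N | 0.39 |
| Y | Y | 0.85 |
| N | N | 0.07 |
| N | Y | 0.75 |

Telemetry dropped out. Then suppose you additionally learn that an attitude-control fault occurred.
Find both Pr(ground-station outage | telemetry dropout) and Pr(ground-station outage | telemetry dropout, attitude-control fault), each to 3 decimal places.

Pr(ground-station outage | telemetry dropout) ≈ 0.151; Pr(ground-station outage | telemetry dropout, attitude-control fault) ≈ 0.063

By total probability over the 4 (attitude-control fault, ground-station outage) configurations:
  P(telemetry dropout) = 0.07*0.8*0.97 + 0.75*0.8*0.03 + 0.39*0.2*0.97 + 0.85*0.2*0.03
        = 0.054320 + 0.018000 + 0.075660 + 0.005100 = 0.153080
Keeping only the ground-station outage-present terms gives 0.023100, so
  P(ground-station outage | telemetry dropout) = 0.023100 / 0.153080 ≈ 0.151

Now condition on the additional information:
P(telemetry dropout | attitude-control fault) = 0.39×0.97 + 0.85×0.03 = 0.378300 + 0.025500 = 0.403800
The ground-station outage-present share is 0.85×0.03 = 0.025500.
So P(ground-station outage | telemetry dropout, attitude-control fault) = 0.025500/0.403800 ≈ 0.063.
This is intercausal reasoning (explaining away): once attitude-control fault accounts for the telemetry dropout, ground-station outage becomes less likely.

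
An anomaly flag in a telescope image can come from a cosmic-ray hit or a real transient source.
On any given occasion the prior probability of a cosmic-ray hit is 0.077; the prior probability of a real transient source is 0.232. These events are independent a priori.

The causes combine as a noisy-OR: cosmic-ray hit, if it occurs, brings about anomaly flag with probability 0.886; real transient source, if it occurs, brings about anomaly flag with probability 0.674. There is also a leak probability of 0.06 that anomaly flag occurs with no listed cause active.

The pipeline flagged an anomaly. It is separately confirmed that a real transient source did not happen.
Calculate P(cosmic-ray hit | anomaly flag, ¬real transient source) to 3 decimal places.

P(cosmic-ray hit | anomaly flag, ¬real transient source) ≈ 0.554

Under noisy-OR, P(anomaly flag | causes) = 1 − (1−0.06)·∏(1−qᵢ) over the active causes.
By total probability over both values of cosmic-ray hit:
  P(anomaly flag | ¬real transient source) = 0.06·0.923 + 0.89284·0.077
        = 0.055380 + 0.068749 = 0.124129
The terms with cosmic-ray hit present sum to 0.068749, so
  P(cosmic-ray hit | anomaly flag, ¬real transient source) = 0.068749 / 0.124129 ≈ 0.554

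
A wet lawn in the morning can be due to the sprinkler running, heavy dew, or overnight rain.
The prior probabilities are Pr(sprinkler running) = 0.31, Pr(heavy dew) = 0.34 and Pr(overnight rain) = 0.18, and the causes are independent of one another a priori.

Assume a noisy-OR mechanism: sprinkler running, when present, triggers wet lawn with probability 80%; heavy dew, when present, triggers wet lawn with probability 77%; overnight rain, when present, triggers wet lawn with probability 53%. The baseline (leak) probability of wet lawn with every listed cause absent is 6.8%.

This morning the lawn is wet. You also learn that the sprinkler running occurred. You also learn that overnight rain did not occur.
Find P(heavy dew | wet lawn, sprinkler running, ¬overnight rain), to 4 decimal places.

P(heavy dew | wet lawn, sprinkler running, ¬overnight rain) ≈ 0.3773

Under noisy-OR, P(wet lawn | causes) = 1 − (1−0.068)·∏(1−qᵢ) over the active causes.
Enumerate both values of heavy dew and weight by the priors:
  P(wet lawn | sprinkler running, ¬overnight rain) = 0.8136·0.66 + 0.957128·0.34
        = 0.536976 + 0.325424 = 0.862400
Configurations with heavy dew contribute 0.325424, so
  P(heavy dew | wet lawn, sprinkler running, ¬overnight rain) = 0.325424 / 0.862400 ≈ 0.3773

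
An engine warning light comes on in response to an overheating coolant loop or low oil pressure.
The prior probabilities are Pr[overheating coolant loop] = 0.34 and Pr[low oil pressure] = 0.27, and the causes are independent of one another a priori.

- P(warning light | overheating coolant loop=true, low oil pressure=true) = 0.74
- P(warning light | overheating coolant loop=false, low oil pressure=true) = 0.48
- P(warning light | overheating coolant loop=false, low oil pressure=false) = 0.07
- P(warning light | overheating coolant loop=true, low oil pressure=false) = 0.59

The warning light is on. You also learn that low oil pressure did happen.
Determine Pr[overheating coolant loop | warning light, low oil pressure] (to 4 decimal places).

Weight on overheating coolant loop=true, given the evidence: 0.74×0.34 = 0.251600
The normalizing constant is 0.48×0.66 + 0.74×0.34 = 0.568400
P(overheating coolant loop | warning light, low oil pressure) = 0.251600/0.568400 ≈ 0.4426

Pr[overheating coolant loop | warning light, low oil pressure] ≈ 0.4426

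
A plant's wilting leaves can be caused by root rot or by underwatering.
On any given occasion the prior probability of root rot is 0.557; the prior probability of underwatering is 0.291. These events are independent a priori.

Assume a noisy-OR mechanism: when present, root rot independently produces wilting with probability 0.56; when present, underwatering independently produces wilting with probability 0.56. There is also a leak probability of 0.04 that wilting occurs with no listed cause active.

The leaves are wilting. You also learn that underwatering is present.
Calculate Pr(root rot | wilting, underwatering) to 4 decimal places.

Under noisy-OR, P(wilting | causes) = 1 − (1−0.04)·∏(1−qᵢ) over the active causes.
For the numerator, keep only root rot=true terms: 0.814144×0.557 = 0.453478
Denominator P(wilting | underwatering): 0.5776×0.443 + 0.814144×0.557 = 0.709355
Posterior = 0.453478 / 0.709355 ≈ 0.6393

Pr(root rot | wilting, underwatering) ≈ 0.6393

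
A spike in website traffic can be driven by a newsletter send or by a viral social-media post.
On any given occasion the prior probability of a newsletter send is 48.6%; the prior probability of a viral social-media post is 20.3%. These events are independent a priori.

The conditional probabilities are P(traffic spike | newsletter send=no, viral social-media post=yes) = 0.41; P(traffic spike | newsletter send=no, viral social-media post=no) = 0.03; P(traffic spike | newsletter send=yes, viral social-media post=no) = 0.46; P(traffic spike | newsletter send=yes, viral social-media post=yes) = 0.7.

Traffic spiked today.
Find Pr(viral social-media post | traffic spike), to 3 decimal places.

By total probability over the 4 (newsletter send, viral social-media post) configurations:
  P(traffic spike) = 0.03*0.514*0.797 + 0.41*0.514*0.203 + 0.46*0.486*0.797 + 0.7*0.486*0.203
        = 0.012290 + 0.042780 + 0.178177 + 0.069061 = 0.302308
The terms with viral social-media post present sum to 0.111841, so
  P(viral social-media post | traffic spike) = 0.111841 / 0.302308 ≈ 0.370

Pr(viral social-media post | traffic spike) ≈ 0.370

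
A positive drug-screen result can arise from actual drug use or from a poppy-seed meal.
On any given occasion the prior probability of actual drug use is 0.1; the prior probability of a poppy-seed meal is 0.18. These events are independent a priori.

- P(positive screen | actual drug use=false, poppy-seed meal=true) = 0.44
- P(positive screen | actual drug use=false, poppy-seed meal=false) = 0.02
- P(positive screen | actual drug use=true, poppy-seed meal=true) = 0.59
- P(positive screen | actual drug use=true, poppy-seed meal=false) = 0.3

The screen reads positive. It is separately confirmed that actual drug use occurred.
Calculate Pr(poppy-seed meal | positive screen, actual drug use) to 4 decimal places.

Pr(poppy-seed meal | positive screen, actual drug use) ≈ 0.3015

For the numerator, keep only poppy-seed meal=true terms: 0.59*0.18 = 0.106200
Normalizer over all consistent configurations: 0.3*0.82 + 0.59*0.18 = 0.352200
P(poppy-seed meal | positive screen, actual drug use) = 0.106200/0.352200 ≈ 0.3015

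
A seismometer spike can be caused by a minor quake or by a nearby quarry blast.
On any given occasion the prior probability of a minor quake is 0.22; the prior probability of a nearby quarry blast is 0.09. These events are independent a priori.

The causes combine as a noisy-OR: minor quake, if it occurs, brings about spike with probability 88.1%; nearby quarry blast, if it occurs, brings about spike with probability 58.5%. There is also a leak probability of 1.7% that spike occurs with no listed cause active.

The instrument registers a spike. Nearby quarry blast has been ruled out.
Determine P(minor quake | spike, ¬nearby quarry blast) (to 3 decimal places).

P(minor quake | spike, ¬nearby quarry blast) ≈ 0.936

Under noisy-OR, P(spike | causes) = 1 − (1−0.017)·∏(1−qᵢ) over the active causes.
Numerator (weight on configurations with minor quake): 0.883023*0.22 = 0.194265
The normalizing constant is 0.017*0.78 + 0.883023*0.22 = 0.207525
Posterior = 0.194265 / 0.207525 ≈ 0.936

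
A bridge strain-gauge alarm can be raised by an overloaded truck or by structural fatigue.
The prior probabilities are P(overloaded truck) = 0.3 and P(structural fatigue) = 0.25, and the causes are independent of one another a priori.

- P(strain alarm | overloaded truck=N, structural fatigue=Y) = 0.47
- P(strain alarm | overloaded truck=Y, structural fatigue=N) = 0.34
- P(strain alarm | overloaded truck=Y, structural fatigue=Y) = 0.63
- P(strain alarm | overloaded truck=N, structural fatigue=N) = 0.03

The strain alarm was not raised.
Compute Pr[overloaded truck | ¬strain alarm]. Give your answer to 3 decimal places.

Pr[overloaded truck | ¬strain alarm] ≈ 0.226

Weight on overloaded truck=true, given the evidence: 0.148500 + 0.027750 = 0.176250
Denominator P(¬strain alarm): 0.97·0.7·0.75 + 0.53·0.7·0.25 + 0.66·0.3·0.75 + 0.37·0.3·0.25 = 0.778250
P(overloaded truck | ¬strain alarm) = 0.176250/0.778250 ≈ 0.226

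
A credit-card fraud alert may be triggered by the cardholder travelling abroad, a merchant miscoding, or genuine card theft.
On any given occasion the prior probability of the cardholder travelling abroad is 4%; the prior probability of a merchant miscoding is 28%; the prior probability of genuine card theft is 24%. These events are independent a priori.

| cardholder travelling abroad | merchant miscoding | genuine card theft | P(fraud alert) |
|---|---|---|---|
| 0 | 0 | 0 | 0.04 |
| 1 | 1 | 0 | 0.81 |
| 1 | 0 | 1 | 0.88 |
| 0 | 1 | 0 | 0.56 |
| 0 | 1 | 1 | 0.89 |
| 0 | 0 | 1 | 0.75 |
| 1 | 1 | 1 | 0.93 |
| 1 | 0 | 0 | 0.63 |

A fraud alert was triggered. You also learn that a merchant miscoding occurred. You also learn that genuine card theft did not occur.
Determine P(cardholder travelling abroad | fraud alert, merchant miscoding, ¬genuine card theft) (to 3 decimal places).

P(cardholder travelling abroad | fraud alert, merchant miscoding, ¬genuine card theft) ≈ 0.057

P(fraud alert | merchant miscoding, ¬genuine card theft) = 0.56*0.96 + 0.81*0.04 = 0.537600 + 0.032400 = 0.570000
The cardholder travelling abroad-present share is 0.81*0.04 = 0.032400.
So P(cardholder travelling abroad | fraud alert, merchant miscoding, ¬genuine card theft) = 0.032400/0.570000 ≈ 0.057.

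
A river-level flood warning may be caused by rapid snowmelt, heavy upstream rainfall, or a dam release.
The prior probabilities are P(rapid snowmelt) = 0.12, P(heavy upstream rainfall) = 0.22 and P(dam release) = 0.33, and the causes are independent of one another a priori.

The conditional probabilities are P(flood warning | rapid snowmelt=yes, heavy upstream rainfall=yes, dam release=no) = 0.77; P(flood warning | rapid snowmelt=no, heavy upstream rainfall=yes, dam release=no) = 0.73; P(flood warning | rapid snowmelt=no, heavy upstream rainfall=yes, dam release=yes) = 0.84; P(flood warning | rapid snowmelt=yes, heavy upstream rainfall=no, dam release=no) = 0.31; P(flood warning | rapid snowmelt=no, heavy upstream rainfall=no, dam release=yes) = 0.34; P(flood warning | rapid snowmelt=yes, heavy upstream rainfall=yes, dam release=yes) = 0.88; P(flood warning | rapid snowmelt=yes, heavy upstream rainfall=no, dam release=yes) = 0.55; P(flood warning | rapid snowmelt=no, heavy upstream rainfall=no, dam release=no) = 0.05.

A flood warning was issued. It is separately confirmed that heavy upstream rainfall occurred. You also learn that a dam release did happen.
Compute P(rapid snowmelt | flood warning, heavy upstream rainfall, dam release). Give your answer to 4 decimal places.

P(rapid snowmelt | flood warning, heavy upstream rainfall, dam release) ≈ 0.1250

P(flood warning | heavy upstream rainfall, dam release) = 0.84·0.88 + 0.88·0.12 = 0.739200 + 0.105600 = 0.844800
The rapid snowmelt-present share is 0.88·0.12 = 0.105600.
So P(rapid snowmelt | flood warning, heavy upstream rainfall, dam release) = 0.105600/0.844800 ≈ 0.1250.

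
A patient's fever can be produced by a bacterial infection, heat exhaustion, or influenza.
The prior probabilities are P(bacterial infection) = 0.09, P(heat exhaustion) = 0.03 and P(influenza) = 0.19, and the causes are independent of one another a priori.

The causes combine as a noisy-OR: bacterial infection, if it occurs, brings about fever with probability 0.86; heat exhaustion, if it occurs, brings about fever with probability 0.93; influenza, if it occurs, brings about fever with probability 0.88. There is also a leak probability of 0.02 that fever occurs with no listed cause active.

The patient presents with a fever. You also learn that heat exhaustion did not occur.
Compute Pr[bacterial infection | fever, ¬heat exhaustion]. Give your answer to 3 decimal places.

Under noisy-OR, P(fever | causes) = 1 − (1−0.02)·∏(1−qᵢ) over the active causes.
Numerator (weight on configurations with bacterial infection): 0.062898 + 0.016818 = 0.079716
Denominator P(fever | ¬heat exhaustion): 0.02*0.91*0.81 + 0.8824*0.91*0.19 + 0.8628*0.09*0.81 + 0.983536*0.09*0.19 = 0.247025
P(bacterial infection | fever, ¬heat exhaustion) = 0.079716/0.247025 ≈ 0.323

Pr[bacterial infection | fever, ¬heat exhaustion] ≈ 0.323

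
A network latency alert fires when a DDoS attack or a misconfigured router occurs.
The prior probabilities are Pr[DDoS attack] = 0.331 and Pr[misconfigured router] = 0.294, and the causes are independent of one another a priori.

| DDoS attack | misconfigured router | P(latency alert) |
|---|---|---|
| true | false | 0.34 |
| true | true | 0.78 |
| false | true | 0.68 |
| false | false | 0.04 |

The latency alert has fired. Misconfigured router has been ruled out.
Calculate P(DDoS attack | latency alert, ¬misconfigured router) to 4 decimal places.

P(latency alert | ¬misconfigured router) = 0.04·0.669 + 0.34·0.331 = 0.026760 + 0.112540 = 0.139300
Of this, 0.112540 comes from 0.34·0.331 (the DDoS attack=true cases).
So P(DDoS attack | latency alert, ¬misconfigured router) = 0.112540/0.139300 ≈ 0.8079.

P(DDoS attack | latency alert, ¬misconfigured router) ≈ 0.8079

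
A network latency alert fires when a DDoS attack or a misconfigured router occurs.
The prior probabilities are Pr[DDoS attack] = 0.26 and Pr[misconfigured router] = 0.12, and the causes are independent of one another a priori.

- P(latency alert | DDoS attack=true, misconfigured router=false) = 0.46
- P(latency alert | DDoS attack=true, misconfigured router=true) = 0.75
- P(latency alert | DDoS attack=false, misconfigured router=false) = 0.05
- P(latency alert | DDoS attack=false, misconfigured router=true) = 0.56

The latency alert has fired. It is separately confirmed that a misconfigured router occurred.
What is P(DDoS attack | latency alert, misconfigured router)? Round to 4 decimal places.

P(DDoS attack | latency alert, misconfigured router) ≈ 0.3200

P(latency alert | misconfigured router) = 0.56×0.74 + 0.75×0.26 = 0.414400 + 0.195000 = 0.609400
Restricting to configurations with DDoS attack present: 0.75×0.26 = 0.195000.
P(DDoS attack | latency alert, misconfigured router) = 0.195000 / 0.609400 ≈ 0.3200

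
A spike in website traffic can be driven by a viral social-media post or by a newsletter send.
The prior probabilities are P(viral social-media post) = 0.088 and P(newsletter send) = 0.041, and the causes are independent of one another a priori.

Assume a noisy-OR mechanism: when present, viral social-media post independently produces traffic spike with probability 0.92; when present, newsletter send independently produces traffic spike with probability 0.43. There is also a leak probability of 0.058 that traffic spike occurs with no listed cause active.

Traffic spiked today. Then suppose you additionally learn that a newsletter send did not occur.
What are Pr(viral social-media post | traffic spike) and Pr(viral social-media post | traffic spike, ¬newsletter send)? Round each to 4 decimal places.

Pr(viral social-media post | traffic spike) ≈ 0.5450; Pr(viral social-media post | traffic spike, ¬newsletter send) ≈ 0.6060

Under noisy-OR, P(traffic spike | causes) = 1 − (1−0.058)·∏(1−qᵢ) over the active causes.
P(traffic spike) = 0.058×0.912×0.959 + 0.46306×0.912×0.041 + 0.92464×0.088×0.959 + 0.957045×0.088×0.041 = 0.050727 + 0.017315 + 0.078032 + 0.003453 = 0.149527
The viral social-media post-present share is 0.078032 + 0.003453 = 0.081485.
Hence the posterior is 0.081485/0.149527 ≈ 0.5450.

With the extra evidence:
For the numerator, keep only viral social-media post=true terms: 0.92464·0.088 = 0.081368
Denominator P(traffic spike | ¬newsletter send): 0.058·0.912 + 0.92464·0.088 = 0.134264
Posterior = 0.081368 / 0.134264 ≈ 0.6060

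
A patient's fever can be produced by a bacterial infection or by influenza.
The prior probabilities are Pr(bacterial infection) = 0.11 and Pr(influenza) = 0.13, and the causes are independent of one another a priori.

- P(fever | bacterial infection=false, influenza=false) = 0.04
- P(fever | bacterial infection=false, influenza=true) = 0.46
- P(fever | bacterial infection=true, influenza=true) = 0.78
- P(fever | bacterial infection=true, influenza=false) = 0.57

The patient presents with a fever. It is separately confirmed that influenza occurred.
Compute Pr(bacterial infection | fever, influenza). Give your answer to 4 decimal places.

Numerator (weight on configurations with bacterial infection): 0.78*0.11 = 0.085800
Normalizer over all consistent configurations: 0.46*0.89 + 0.78*0.11 = 0.495200
P(bacterial infection | fever, influenza) = 0.085800/0.495200 ≈ 0.1733

Pr(bacterial infection | fever, influenza) ≈ 0.1733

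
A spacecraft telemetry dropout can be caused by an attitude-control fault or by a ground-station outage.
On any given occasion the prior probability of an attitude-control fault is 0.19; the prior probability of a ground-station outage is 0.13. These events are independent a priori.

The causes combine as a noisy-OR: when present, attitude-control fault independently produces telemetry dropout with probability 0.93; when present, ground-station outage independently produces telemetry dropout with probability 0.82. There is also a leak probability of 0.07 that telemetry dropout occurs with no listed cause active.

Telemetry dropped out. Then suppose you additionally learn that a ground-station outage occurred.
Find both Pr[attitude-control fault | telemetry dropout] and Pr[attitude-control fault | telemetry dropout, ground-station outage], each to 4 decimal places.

Under noisy-OR, P(telemetry dropout | causes) = 1 − (1−0.07)·∏(1−qᵢ) over the active causes.
P(telemetry dropout) = 0.07·0.81·0.87 + 0.8326·0.81·0.13 + 0.9349·0.19·0.87 + 0.988282·0.19·0.13 = 0.049329 + 0.087673 + 0.154539 + 0.024411 = 0.315952
The attitude-control fault-present share is 0.154539 + 0.024411 = 0.178950.
Hence the posterior is 0.178950/0.315952 ≈ 0.5664.

Now condition on the additional information:
P(telemetry dropout | ground-station outage) = 0.8326×0.81 + 0.988282×0.19 = 0.674406 + 0.187774 = 0.862180
The attitude-control fault-present share is 0.988282×0.19 = 0.187774.
So P(attitude-control fault | telemetry dropout, ground-station outage) = 0.187774/0.862180 ≈ 0.2178.
This is intercausal reasoning (explaining away): once ground-station outage accounts for the telemetry dropout, attitude-control fault becomes less likely.

Pr[attitude-control fault | telemetry dropout] ≈ 0.5664; Pr[attitude-control fault | telemetry dropout, ground-station outage] ≈ 0.2178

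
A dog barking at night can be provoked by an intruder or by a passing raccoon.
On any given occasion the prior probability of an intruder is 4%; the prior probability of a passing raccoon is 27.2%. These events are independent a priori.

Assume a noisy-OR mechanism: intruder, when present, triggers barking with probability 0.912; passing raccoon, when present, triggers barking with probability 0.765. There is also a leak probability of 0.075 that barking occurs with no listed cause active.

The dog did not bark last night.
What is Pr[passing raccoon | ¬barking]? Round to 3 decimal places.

Pr[passing raccoon | ¬barking] ≈ 0.081

Under noisy-OR, P(barking | causes) = 1 − (1−0.075)·∏(1−qᵢ) over the active causes.
Enumerate the 4 (intruder, passing raccoon) configurations and weight by the priors:
  P(¬barking) = 0.925·0.96·0.728 + 0.217375·0.96·0.272 + 0.0814·0.04·0.728 + 0.019129·0.04·0.272
        = 0.646464 + 0.056761 + 0.002370 + 0.000208 = 0.705803
Keeping only the passing raccoon-present terms gives 0.056969, so
  P(passing raccoon | ¬barking) = 0.056969 / 0.705803 ≈ 0.081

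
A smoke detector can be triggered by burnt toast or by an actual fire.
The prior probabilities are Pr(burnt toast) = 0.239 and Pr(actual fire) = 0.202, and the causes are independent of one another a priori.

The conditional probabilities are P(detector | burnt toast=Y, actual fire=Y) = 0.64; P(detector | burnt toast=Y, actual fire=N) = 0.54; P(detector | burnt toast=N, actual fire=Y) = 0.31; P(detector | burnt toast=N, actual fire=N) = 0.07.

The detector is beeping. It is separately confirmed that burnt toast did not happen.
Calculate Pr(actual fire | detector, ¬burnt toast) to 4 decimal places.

Pr(actual fire | detector, ¬burnt toast) ≈ 0.5285

P(detector | ¬burnt toast) = 0.07·0.798 + 0.31·0.202 = 0.055860 + 0.062620 = 0.118480
Of this, 0.062620 comes from 0.31·0.202 (the actual fire=true cases).
P(actual fire | detector, ¬burnt toast) = 0.062620 / 0.118480 ≈ 0.5285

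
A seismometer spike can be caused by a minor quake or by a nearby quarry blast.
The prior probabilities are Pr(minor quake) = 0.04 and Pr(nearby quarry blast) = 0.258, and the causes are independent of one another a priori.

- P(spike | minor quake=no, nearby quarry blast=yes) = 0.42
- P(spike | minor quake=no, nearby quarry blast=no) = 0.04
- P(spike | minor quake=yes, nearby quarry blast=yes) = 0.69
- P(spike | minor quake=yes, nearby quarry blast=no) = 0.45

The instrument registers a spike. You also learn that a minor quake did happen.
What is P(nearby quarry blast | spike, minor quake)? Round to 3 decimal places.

Weight on nearby quarry blast=true, given the evidence: 0.69×0.258 = 0.178020
Normalizer over all consistent configurations: 0.45×0.742 + 0.69×0.258 = 0.511920
P(nearby quarry blast | spike, minor quake) = 0.178020/0.511920 ≈ 0.348

P(nearby quarry blast | spike, minor quake) ≈ 0.348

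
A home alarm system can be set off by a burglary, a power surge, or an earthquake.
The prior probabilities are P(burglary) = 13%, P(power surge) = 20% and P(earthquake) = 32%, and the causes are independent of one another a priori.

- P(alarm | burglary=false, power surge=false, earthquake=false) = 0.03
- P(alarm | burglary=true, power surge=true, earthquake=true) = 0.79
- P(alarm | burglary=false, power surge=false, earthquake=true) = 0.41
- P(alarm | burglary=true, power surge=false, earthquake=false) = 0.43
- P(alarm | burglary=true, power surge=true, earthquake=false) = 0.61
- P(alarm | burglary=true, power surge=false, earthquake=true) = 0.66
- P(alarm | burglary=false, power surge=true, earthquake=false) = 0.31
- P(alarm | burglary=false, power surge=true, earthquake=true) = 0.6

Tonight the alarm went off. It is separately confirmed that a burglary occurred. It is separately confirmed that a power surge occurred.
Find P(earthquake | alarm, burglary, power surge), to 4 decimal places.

Sum P(alarm|·) weighted by the priors over both values of earthquake:
  P(alarm | burglary, power surge) = 0.61×0.68 + 0.79×0.32
        = 0.414800 + 0.252800 = 0.667600
Keeping only the earthquake-present terms gives 0.252800, so
  P(earthquake | alarm, burglary, power surge) = 0.252800 / 0.667600 ≈ 0.3787

P(earthquake | alarm, burglary, power surge) ≈ 0.3787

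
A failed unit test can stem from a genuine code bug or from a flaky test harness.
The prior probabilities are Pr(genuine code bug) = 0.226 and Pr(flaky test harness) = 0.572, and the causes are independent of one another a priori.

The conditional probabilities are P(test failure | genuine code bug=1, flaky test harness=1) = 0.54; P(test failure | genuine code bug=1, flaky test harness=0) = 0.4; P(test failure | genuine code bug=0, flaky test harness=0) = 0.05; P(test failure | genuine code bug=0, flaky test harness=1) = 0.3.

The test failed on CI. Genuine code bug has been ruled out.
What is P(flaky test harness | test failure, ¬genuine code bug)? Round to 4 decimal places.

Sum P(test failure|·) weighted by the priors over both values of flaky test harness:
  P(test failure | ¬genuine code bug) = 0.05*0.428 + 0.3*0.572
        = 0.021400 + 0.171600 = 0.193000
Keeping only the flaky test harness-present terms gives 0.171600, so
  P(flaky test harness | test failure, ¬genuine code bug) = 0.171600 / 0.193000 ≈ 0.8891

P(flaky test harness | test failure, ¬genuine code bug) ≈ 0.8891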